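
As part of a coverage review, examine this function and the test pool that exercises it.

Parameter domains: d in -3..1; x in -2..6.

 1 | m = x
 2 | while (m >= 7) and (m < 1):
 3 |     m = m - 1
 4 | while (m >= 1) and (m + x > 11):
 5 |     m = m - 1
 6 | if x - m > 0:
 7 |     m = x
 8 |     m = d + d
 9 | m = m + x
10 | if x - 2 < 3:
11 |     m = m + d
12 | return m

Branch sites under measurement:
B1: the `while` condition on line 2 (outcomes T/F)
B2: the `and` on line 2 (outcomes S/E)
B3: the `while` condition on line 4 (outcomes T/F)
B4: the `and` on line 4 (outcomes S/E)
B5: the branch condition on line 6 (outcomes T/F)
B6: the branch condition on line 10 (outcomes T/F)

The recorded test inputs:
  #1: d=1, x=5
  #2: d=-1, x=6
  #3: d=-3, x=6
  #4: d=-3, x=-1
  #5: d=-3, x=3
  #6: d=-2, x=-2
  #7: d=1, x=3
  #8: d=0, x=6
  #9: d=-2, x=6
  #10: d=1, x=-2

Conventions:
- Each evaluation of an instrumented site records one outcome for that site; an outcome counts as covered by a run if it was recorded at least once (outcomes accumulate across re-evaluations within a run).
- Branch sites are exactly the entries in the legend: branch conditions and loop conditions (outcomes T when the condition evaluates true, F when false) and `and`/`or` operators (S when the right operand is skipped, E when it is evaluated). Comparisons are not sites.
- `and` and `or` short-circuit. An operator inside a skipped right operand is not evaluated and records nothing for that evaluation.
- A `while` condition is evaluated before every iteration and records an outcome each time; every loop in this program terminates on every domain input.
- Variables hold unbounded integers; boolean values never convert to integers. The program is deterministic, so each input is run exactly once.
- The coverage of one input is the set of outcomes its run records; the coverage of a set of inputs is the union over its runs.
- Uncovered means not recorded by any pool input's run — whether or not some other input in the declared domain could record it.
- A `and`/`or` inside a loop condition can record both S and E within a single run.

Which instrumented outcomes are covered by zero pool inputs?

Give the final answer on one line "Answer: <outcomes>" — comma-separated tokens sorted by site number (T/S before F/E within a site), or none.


input #1 (d=1, x=5): covers B1=F, B2=S, B3=F, B4=E, B5=F, B6=F
input #2 (d=-1, x=6): covers B1=F, B2=S, B3=T, B3=F, B4=E, B5=T, B6=F
input #3 (d=-3, x=6): covers B1=F, B2=S, B3=T, B3=F, B4=E, B5=T, B6=F
input #4 (d=-3, x=-1): covers B1=F, B2=S, B3=F, B4=S, B5=F, B6=T
input #5 (d=-3, x=3): covers B1=F, B2=S, B3=F, B4=E, B5=F, B6=T
input #6 (d=-2, x=-2): covers B1=F, B2=S, B3=F, B4=S, B5=F, B6=T
input #7 (d=1, x=3): covers B1=F, B2=S, B3=F, B4=E, B5=F, B6=T
input #8 (d=0, x=6): covers B1=F, B2=S, B3=T, B3=F, B4=E, B5=T, B6=F
input #9 (d=-2, x=6): covers B1=F, B2=S, B3=T, B3=F, B4=E, B5=T, B6=F
input #10 (d=1, x=-2): covers B1=F, B2=S, B3=F, B4=S, B5=F, B6=T
union over the pool: B1=F, B2=S, B3=T, B3=F, B4=S, B4=E, B5=T, B5=F, B6=T, B6=F
uncovered (2 of 12): B1=T, B2=E
Answer: B1=T, B2=E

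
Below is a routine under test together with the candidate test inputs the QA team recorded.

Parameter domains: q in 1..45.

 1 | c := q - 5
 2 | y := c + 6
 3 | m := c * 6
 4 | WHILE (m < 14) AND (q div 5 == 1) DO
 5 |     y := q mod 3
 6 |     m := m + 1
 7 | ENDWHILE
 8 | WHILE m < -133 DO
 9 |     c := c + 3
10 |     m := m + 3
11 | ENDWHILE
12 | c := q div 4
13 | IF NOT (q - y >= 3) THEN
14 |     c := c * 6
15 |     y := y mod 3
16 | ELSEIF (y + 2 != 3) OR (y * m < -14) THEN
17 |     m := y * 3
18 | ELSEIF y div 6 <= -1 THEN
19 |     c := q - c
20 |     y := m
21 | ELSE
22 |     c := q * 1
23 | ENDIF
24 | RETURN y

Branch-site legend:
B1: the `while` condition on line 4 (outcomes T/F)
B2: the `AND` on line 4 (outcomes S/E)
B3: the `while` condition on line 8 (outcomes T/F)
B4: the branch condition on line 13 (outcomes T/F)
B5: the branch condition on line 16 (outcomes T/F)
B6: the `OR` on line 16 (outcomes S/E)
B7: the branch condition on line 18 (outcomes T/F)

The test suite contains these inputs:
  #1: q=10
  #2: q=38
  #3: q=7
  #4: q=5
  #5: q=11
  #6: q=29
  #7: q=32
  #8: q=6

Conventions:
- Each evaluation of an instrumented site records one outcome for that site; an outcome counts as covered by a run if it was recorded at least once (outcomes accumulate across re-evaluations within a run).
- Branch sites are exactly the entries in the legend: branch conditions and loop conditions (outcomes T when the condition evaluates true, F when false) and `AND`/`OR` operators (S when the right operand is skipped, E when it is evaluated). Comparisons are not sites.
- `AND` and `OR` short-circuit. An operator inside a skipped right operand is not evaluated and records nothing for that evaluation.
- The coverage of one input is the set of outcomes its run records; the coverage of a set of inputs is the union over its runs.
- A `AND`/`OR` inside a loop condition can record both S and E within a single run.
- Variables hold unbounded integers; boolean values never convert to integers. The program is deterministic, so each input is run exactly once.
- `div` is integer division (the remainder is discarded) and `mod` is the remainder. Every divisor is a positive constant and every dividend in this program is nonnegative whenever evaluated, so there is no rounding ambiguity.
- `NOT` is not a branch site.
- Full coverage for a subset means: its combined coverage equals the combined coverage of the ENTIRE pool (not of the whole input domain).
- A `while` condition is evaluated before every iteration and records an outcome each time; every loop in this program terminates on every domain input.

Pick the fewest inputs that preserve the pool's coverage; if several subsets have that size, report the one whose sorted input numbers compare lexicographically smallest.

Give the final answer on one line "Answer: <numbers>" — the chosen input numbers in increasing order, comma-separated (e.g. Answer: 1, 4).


test 1 (q=10) fires B2->S, B1->F, B3->F, B4->T; hits B1=F, B2=S, B3=F, B4=T
test 2 (q=38) fires B2->S, B1->F, B3->F, B4->T; hits B1=F, B2=S, B3=F, B4=T
test 3 (q=7) fires B2->E, B1->T, B2->E, B1->T, B2->S, B1->F, B3->F, B4->F, B6->E, B5->F, B7->F; hits B1=T, B1=F, B2=S, B2=E, B3=F, B4=F, B5=F, B6=E, B7=F
test 4 (q=5) fires B2->E, B1->T, B2->E, B1->T, B2->E, B1->T, B2->E, B1->T, B2->E, B1->T, B2->E, B1->T, B2->E, B1->T, ...; hits B1=T, B1=F, B2=S, B2=E, B3=F, B4=F, B5=T, B6=S
test 5 (q=11) fires B2->S, B1->F, B3->F, B4->T; hits B1=F, B2=S, B3=F, B4=T
test 6 (q=29) fires B2->S, B1->F, B3->F, B4->T; hits B1=F, B2=S, B3=F, B4=T
test 7 (q=32) fires B2->S, B1->F, B3->F, B4->T; hits B1=F, B2=S, B3=F, B4=T
test 8 (q=6) fires B2->E, B1->T, B2->E, B1->T, B2->E, B1->T, B2->E, B1->T, B2->E, B1->T, B2->E, B1->T, B2->E, B1->T, ...; hits B1=T, B1=F, B2=S, B2=E, B3=F, B4=F, B5=T, B6=S
the full pool covers 12 outcomes: B1=T, B1=F, B2=S, B2=E, B3=F, B4=T, B4=F, B5=T, B5=F, B6=S, B6=E, B7=F
no size-1 subset reaches all 12 outcomes (best union: 9/12)
no size-2 subset reaches all 12 outcomes (best union: 11/12)
inputs {1, 3, 4} (size 3) cover everything; no size-3 subset with a lexicographically smaller index list covers all 12
Answer: 1, 3, 4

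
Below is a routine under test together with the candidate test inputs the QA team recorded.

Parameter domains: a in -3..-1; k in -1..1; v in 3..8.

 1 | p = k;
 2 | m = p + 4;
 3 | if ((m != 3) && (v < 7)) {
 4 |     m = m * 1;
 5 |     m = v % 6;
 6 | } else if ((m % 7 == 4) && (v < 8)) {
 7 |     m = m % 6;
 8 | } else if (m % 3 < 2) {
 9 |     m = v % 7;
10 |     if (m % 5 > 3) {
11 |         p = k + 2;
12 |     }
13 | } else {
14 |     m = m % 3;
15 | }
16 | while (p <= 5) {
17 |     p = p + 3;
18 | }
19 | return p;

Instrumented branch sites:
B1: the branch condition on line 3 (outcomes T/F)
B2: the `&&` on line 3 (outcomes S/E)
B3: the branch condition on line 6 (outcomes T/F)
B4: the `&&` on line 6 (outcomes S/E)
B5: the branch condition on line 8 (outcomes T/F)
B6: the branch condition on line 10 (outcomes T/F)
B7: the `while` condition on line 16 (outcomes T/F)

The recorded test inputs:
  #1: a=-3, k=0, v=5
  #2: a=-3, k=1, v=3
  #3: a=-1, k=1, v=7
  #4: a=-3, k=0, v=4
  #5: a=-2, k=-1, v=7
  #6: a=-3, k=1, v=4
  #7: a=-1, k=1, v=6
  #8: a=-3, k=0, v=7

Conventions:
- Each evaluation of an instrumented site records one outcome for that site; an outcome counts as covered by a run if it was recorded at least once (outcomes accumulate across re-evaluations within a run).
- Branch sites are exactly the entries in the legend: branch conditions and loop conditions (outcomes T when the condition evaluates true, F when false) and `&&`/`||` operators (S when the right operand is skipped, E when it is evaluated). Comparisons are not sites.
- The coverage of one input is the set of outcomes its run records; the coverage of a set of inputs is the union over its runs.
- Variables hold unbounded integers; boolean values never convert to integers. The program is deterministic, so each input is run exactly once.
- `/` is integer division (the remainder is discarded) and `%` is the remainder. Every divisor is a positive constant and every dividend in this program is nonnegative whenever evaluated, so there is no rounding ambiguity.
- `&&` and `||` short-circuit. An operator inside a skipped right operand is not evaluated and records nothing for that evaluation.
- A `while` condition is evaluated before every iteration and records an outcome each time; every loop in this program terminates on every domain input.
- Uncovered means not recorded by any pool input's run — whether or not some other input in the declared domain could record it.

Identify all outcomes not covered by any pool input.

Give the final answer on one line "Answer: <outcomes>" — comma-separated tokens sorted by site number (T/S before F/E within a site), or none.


input #1 (a=-3, k=0, v=5): events B2->E, B1->T, B7->T, B7->T, B7->F; covers B1=T, B2=E, B7=T, B7=F
input #2 (a=-3, k=1, v=3): events B2->E, B1->T, B7->T, B7->T, B7->F; covers B1=T, B2=E, B7=T, B7=F
input #3 (a=-1, k=1, v=7): events B2->E, B1->F, B4->S, B3->F, B5->F, B7->T, B7->T, B7->F; covers B1=F, B2=E, B3=F, B4=S, B5=F, B7=T, B7=F
input #4 (a=-3, k=0, v=4): events B2->E, B1->T, B7->T, B7->T, B7->F; covers B1=T, B2=E, B7=T, B7=F
input #5 (a=-2, k=-1, v=7): events B2->S, B1->F, B4->S, B3->F, B5->T, B6->F, B7->T, B7->T, B7->T, B7->F; covers B1=F, B2=S, B3=F, B4=S, B5=T, B6=F, B7=T, B7=F
input #6 (a=-3, k=1, v=4): events B2->E, B1->T, B7->T, B7->T, B7->F; covers B1=T, B2=E, B7=T, B7=F
input #7 (a=-1, k=1, v=6): events B2->E, B1->T, B7->T, B7->T, B7->F; covers B1=T, B2=E, B7=T, B7=F
input #8 (a=-3, k=0, v=7): events B2->E, B1->F, B4->E, B3->T, B7->T, B7->T, B7->F; covers B1=F, B2=E, B3=T, B4=E, B7=T, B7=F
union over the pool: B1=T, B1=F, B2=S, B2=E, B3=T, B3=F, B4=S, B4=E, B5=T, B5=F, B6=F, B7=T, B7=F
uncovered (1 of 14): B6=T
Answer: B6=T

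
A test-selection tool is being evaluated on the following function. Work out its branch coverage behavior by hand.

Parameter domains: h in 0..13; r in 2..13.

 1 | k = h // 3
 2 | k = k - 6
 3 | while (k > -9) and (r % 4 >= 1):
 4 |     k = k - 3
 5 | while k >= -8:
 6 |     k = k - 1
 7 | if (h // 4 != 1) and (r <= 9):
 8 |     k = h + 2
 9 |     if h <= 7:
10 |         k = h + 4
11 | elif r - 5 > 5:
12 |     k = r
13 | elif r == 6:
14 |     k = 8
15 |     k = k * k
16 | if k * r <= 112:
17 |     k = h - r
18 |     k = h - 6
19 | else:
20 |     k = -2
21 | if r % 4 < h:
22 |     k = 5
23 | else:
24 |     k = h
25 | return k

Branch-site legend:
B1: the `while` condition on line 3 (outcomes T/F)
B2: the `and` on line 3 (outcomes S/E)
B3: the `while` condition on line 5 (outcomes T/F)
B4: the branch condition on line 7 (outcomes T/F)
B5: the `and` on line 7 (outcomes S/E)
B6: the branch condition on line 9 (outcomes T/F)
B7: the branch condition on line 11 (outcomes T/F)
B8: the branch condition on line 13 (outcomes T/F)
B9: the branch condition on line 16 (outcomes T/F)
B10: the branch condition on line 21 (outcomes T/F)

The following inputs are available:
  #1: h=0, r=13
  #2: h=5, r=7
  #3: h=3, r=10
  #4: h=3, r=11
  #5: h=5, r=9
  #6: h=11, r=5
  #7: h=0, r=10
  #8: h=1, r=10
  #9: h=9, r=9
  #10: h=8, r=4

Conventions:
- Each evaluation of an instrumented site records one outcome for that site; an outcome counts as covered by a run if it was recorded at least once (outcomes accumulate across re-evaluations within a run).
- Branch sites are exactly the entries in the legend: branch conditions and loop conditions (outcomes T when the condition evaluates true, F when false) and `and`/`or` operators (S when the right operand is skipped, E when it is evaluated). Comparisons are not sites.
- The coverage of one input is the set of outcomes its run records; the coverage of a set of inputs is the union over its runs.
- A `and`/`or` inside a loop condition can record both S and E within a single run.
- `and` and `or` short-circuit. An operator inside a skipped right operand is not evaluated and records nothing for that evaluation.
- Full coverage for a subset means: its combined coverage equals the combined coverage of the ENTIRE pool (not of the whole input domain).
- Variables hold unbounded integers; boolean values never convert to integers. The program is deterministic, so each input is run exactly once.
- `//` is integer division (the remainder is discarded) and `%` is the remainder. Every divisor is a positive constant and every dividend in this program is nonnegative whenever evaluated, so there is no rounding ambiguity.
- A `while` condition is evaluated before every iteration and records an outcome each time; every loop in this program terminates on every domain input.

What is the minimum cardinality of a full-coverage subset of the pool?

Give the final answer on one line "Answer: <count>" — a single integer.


input #1 (h=0, r=13): covers B1=T, B1=F, B2=S, B2=E, B3=F, B4=F, B5=E, B7=T, B9=F, B10=F
input #2 (h=5, r=7): covers B1=T, B1=F, B2=S, B2=E, B3=F, B4=F, B5=S, B7=F, B8=F, B9=T, B10=T
input #3 (h=3, r=10): covers B1=T, B1=F, B2=S, B2=E, B3=F, B4=F, B5=E, B7=F, B8=F, B9=T, B10=T
input #4 (h=3, r=11): covers B1=T, B1=F, B2=S, B2=E, B3=F, B4=F, B5=E, B7=T, B9=F, B10=F
input #5 (h=5, r=9): covers B1=T, B1=F, B2=S, B2=E, B3=F, B4=F, B5=S, B7=F, B8=F, B9=T, B10=T
input #6 (h=11, r=5): covers B1=T, B1=F, B2=S, B2=E, B3=F, B4=T, B5=E, B6=F, B9=T, B10=T
input #7 (h=0, r=10): covers B1=T, B1=F, B2=S, B2=E, B3=F, B4=F, B5=E, B7=F, B8=F, B9=T, B10=F
input #8 (h=1, r=10): covers B1=T, B1=F, B2=S, B2=E, B3=F, B4=F, B5=E, B7=F, B8=F, B9=T, B10=F
input #9 (h=9, r=9): covers B1=T, B1=F, B2=S, B2=E, B3=F, B4=T, B5=E, B6=F, B9=T, B10=T
input #10 (h=8, r=4): covers B1=F, B2=E, B3=T, B3=F, B4=T, B5=E, B6=F, B9=T, B10=T
union over all inputs: B1=T, B1=F, B2=S, B2=E, B3=T, B3=F, B4=T, B4=F, B5=S, B5=E, B6=F, B7=T, B7=F, B8=F, B9=T, B9=F, B10=T, B10=F (18 outcomes)
checked all size-1 subsets: none covers 18 outcomes (max 11/18)
checked all size-2 subsets: none covers 18 outcomes (max 15/18)
the canonical winner is {1, 2, 10}: size 3, full 18-outcome coverage, earliest index list among size-3 covers
Answer: 3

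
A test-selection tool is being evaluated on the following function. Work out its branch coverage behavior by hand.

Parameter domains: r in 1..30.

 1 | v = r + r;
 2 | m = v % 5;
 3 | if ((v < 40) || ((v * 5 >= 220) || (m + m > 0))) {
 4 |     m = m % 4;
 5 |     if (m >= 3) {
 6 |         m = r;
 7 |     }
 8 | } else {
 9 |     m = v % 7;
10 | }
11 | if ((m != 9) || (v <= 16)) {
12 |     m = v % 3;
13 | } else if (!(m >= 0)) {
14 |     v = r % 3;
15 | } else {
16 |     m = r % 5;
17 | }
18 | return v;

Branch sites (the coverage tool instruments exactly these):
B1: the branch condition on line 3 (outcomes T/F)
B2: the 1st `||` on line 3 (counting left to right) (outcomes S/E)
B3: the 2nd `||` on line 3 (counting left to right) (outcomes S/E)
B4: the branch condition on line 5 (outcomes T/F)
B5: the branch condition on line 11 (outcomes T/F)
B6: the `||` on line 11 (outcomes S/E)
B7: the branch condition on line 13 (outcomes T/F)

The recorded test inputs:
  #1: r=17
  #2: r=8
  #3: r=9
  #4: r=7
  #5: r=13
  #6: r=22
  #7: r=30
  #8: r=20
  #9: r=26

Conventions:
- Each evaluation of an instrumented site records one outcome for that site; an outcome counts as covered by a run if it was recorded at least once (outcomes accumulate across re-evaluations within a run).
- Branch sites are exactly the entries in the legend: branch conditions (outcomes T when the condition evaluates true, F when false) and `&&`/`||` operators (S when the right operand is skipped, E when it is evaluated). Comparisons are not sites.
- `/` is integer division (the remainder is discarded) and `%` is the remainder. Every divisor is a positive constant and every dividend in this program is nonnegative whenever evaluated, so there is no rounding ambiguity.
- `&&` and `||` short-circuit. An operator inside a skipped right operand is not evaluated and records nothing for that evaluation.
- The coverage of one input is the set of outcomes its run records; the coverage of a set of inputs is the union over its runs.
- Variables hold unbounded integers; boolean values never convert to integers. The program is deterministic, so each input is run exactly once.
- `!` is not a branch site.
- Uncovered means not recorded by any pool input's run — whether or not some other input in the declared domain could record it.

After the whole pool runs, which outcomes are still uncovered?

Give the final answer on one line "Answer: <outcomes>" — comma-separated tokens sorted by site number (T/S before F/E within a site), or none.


test 1 (r=17) fires B2->S, B1->T, B4->F, B6->S, B5->T; hits B1=T, B2=S, B4=F, B5=T, B6=S
test 2 (r=8) fires B2->S, B1->T, B4->F, B6->S, B5->T; hits B1=T, B2=S, B4=F, B5=T, B6=S
test 3 (r=9) fires B2->S, B1->T, B4->T, B6->E, B5->F, B7->F; hits B1=T, B2=S, B4=T, B5=F, B6=E, B7=F
test 4 (r=7) fires B2->S, B1->T, B4->F, B6->S, B5->T; hits B1=T, B2=S, B4=F, B5=T, B6=S
test 5 (r=13) fires B2->S, B1->T, B4->F, B6->S, B5->T; hits B1=T, B2=S, B4=F, B5=T, B6=S
test 6 (r=22) fires B2->E, B3->S, B1->T, B4->F, B6->S, B5->T; hits B1=T, B2=E, B3=S, B4=F, B5=T, B6=S
test 7 (r=30) fires B2->E, B3->S, B1->T, B4->F, B6->S, B5->T; hits B1=T, B2=E, B3=S, B4=F, B5=T, B6=S
test 8 (r=20) fires B2->E, B3->E, B1->F, B6->S, B5->T; hits B1=F, B2=E, B3=E, B5=T, B6=S
test 9 (r=26) fires B2->E, B3->S, B1->T, B4->F, B6->S, B5->T; hits B1=T, B2=E, B3=S, B4=F, B5=T, B6=S
union over the pool: B1=T, B1=F, B2=S, B2=E, B3=S, B3=E, B4=T, B4=F, B5=T, B5=F, B6=S, B6=E, B7=F
uncovered (1 of 14): B7=T
Answer: B7=T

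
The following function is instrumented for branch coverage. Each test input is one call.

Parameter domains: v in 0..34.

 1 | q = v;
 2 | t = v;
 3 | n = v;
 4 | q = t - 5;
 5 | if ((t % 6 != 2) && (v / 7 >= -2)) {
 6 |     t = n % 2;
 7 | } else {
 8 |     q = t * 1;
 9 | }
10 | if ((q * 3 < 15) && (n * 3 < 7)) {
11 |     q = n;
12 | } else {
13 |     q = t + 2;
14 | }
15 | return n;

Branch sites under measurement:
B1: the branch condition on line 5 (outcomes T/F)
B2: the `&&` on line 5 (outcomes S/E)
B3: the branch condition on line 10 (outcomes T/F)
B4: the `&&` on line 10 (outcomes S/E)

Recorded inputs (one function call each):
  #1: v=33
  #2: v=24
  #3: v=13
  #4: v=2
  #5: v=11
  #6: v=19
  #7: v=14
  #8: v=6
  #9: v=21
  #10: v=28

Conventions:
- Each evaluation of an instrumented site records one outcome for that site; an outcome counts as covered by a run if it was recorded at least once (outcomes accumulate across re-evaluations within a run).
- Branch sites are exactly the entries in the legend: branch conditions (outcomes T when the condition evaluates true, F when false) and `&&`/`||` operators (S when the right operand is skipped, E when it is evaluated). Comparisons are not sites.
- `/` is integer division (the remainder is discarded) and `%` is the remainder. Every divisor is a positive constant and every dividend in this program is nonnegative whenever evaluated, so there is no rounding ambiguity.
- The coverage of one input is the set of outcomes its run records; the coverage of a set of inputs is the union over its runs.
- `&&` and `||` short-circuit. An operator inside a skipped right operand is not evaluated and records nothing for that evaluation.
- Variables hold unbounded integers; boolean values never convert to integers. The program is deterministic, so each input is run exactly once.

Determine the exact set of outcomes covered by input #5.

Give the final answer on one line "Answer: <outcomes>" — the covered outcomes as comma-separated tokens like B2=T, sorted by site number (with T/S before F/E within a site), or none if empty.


Event log for input #5 (v=11):
  B2->E, B1->T, B4->S, B3->F
as a set, this run covers: B1=T, B2=E, B3=F, B4=S
Answer: B1=T, B2=E, B3=F, B4=S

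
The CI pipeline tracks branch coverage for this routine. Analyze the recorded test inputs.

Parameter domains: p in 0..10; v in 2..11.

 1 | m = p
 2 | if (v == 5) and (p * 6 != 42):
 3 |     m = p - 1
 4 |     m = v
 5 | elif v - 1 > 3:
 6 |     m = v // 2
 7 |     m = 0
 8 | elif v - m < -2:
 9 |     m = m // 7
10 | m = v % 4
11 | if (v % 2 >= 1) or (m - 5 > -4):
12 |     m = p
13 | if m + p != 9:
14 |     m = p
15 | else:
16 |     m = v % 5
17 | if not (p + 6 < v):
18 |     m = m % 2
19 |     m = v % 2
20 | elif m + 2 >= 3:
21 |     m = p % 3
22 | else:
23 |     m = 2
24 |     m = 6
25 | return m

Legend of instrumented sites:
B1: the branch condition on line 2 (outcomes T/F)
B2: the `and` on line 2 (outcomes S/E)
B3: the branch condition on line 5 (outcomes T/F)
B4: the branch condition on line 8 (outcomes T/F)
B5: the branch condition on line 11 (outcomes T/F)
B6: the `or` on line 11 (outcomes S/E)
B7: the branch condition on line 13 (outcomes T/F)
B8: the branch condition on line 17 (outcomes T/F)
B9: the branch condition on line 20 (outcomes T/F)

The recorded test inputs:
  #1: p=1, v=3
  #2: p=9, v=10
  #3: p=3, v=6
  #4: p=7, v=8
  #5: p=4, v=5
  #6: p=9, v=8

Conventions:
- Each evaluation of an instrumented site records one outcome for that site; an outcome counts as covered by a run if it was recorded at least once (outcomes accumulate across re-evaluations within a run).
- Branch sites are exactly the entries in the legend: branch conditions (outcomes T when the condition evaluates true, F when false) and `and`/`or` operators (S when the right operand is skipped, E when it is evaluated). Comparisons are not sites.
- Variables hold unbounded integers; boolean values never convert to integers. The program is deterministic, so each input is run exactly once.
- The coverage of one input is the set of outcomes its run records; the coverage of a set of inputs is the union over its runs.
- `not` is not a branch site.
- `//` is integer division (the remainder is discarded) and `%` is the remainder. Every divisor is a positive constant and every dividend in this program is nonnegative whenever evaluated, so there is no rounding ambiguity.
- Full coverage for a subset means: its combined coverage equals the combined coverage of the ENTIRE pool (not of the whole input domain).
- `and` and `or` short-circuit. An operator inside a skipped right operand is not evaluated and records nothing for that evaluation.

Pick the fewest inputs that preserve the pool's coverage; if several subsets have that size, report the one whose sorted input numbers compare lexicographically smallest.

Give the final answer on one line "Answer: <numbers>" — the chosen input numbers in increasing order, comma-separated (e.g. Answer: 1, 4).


run #1 (p=1, v=3) runs B2->S, B1->F, B3->F, B4->F, B6->S, B5->T, B7->T, B8->T; records B1=F, B2=S, B3=F, B4=F, B5=T, B6=S, B7=T, B8=T
run #2 (p=9, v=10) runs B2->S, B1->F, B3->T, B6->E, B5->T, B7->T, B8->T; records B1=F, B2=S, B3=T, B5=T, B6=E, B7=T, B8=T
run #3 (p=3, v=6) runs B2->S, B1->F, B3->T, B6->E, B5->T, B7->T, B8->T; records B1=F, B2=S, B3=T, B5=T, B6=E, B7=T, B8=T
run #4 (p=7, v=8) runs B2->S, B1->F, B3->T, B6->E, B5->F, B7->T, B8->T; records B1=F, B2=S, B3=T, B5=F, B6=E, B7=T, B8=T
run #5 (p=4, v=5) runs B2->E, B1->T, B6->S, B5->T, B7->T, B8->T; records B1=T, B2=E, B5=T, B6=S, B7=T, B8=T
run #6 (p=9, v=8) runs B2->S, B1->F, B3->T, B6->E, B5->F, B7->F, B8->T; records B1=F, B2=S, B3=T, B5=F, B6=E, B7=F, B8=T
the full pool covers 14 outcomes: B1=T, B1=F, B2=S, B2=E, B3=T, B3=F, B4=F, B5=T, B5=F, B6=S, B6=E, B7=T, B7=F, B8=T
no size-1 subset reaches all 14 outcomes (best union: 8/14)
no size-2 subset reaches all 14 outcomes (best union: 12/14)
the canonical winner is {1, 5, 6}: size 3, full 14-outcome coverage, earliest index list among size-3 covers
Answer: 1, 5, 6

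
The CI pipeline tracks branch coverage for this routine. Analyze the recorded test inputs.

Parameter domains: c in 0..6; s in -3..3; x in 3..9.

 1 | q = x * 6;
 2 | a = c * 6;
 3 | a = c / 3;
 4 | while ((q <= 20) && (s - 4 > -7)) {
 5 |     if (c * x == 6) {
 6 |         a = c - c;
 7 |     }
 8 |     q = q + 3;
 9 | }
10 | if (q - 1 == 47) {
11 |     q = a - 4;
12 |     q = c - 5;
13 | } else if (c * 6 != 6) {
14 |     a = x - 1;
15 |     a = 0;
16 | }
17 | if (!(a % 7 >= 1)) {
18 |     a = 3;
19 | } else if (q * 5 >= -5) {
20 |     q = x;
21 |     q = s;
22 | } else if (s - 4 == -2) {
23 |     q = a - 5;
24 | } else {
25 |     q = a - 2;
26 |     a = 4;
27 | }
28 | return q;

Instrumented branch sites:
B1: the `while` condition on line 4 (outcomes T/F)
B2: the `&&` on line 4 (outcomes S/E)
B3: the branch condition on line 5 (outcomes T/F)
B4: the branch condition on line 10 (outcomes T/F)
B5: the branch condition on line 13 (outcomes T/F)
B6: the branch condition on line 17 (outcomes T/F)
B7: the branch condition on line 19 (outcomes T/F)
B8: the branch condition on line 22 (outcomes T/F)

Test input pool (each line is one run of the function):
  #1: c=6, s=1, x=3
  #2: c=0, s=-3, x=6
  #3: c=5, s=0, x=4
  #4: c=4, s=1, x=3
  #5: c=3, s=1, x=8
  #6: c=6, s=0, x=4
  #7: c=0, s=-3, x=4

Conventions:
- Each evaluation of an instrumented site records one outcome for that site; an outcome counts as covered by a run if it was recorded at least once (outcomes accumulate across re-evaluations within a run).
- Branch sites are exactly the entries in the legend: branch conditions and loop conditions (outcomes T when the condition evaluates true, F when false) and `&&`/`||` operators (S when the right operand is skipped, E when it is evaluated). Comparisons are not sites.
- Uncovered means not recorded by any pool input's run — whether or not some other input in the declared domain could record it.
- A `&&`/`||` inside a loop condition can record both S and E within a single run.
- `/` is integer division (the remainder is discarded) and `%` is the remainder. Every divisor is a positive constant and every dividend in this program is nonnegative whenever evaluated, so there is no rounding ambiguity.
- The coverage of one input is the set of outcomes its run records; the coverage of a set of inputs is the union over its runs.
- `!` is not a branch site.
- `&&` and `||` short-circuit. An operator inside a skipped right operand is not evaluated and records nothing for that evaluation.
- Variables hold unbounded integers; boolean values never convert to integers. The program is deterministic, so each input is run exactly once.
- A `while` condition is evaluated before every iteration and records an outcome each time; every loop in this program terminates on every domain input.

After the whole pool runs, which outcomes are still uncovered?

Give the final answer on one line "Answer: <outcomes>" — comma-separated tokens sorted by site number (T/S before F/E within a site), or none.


input #1, c=6, s=1, x=3: events B2->E, B1->T, B3->F, B2->S, B1->F, B4->F, B5->T, B6->T; outcomes B1=T, B1=F, B2=S, B2=E, B3=F, B4=F, B5=T, B6=T
input #2, c=0, s=-3, x=6: events B2->S, B1->F, B4->F, B5->T, B6->T; outcomes B1=F, B2=S, B4=F, B5=T, B6=T
input #3, c=5, s=0, x=4: events B2->S, B1->F, B4->F, B5->T, B6->T; outcomes B1=F, B2=S, B4=F, B5=T, B6=T
input #4, c=4, s=1, x=3: events B2->E, B1->T, B3->F, B2->S, B1->F, B4->F, B5->T, B6->T; outcomes B1=T, B1=F, B2=S, B2=E, B3=F, B4=F, B5=T, B6=T
input #5, c=3, s=1, x=8: events B2->S, B1->F, B4->T, B6->F, B7->F, B8->F; outcomes B1=F, B2=S, B4=T, B6=F, B7=F, B8=F
input #6, c=6, s=0, x=4: events B2->S, B1->F, B4->F, B5->T, B6->T; outcomes B1=F, B2=S, B4=F, B5=T, B6=T
input #7, c=0, s=-3, x=4: events B2->S, B1->F, B4->F, B5->T, B6->T; outcomes B1=F, B2=S, B4=F, B5=T, B6=T
union over the pool: B1=T, B1=F, B2=S, B2=E, B3=F, B4=T, B4=F, B5=T, B6=T, B6=F, B7=F, B8=F
uncovered (4 of 16): B3=T, B5=F, B7=T, B8=T
Answer: B3=T, B5=F, B7=T, B8=T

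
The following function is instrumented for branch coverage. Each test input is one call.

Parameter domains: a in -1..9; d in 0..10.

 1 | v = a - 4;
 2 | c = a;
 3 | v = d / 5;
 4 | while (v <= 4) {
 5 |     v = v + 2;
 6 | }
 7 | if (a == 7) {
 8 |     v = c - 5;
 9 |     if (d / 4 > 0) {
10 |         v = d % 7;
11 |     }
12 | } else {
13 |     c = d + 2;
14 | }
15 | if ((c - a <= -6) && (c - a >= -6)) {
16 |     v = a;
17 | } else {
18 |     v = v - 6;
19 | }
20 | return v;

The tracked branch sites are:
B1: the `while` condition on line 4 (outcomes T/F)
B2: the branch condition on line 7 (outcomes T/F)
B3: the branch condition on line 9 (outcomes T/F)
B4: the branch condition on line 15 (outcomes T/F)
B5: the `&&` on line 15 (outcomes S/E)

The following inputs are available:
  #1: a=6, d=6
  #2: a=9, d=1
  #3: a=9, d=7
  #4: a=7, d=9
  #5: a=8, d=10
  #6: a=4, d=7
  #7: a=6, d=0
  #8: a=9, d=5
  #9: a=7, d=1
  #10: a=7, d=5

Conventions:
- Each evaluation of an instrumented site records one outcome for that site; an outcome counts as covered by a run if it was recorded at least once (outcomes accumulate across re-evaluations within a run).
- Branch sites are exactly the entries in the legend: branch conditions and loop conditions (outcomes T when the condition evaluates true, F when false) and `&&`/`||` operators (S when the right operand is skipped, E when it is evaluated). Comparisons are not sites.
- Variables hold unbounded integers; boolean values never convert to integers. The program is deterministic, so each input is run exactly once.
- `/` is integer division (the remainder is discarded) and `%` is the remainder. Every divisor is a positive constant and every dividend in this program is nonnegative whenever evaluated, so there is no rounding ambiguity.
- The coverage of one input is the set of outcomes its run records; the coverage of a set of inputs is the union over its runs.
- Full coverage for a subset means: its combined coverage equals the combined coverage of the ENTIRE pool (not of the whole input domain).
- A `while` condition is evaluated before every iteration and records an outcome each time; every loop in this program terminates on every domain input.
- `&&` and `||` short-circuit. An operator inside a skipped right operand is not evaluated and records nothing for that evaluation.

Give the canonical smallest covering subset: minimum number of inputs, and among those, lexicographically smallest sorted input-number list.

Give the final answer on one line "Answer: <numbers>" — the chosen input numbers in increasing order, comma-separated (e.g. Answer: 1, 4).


input #1 (a=6, d=6): events B1->T, B1->T, B1->F, B2->F, B5->S, B4->F; covers B1=T, B1=F, B2=F, B4=F, B5=S
input #2 (a=9, d=1): events B1->T, B1->T, B1->T, B1->F, B2->F, B5->E, B4->T; covers B1=T, B1=F, B2=F, B4=T, B5=E
input #3 (a=9, d=7): events B1->T, B1->T, B1->F, B2->F, B5->S, B4->F; covers B1=T, B1=F, B2=F, B4=F, B5=S
input #4 (a=7, d=9): events B1->T, B1->T, B1->F, B2->T, B3->T, B5->S, B4->F; covers B1=T, B1=F, B2=T, B3=T, B4=F, B5=S
input #5 (a=8, d=10): events B1->T, B1->T, B1->F, B2->F, B5->S, B4->F; covers B1=T, B1=F, B2=F, B4=F, B5=S
input #6 (a=4, d=7): events B1->T, B1->T, B1->F, B2->F, B5->S, B4->F; covers B1=T, B1=F, B2=F, B4=F, B5=S
input #7 (a=6, d=0): events B1->T, B1->T, B1->T, B1->F, B2->F, B5->S, B4->F; covers B1=T, B1=F, B2=F, B4=F, B5=S
input #8 (a=9, d=5): events B1->T, B1->T, B1->F, B2->F, B5->S, B4->F; covers B1=T, B1=F, B2=F, B4=F, B5=S
input #9 (a=7, d=1): events B1->T, B1->T, B1->T, B1->F, B2->T, B3->F, B5->S, B4->F; covers B1=T, B1=F, B2=T, B3=F, B4=F, B5=S
input #10 (a=7, d=5): events B1->T, B1->T, B1->F, B2->T, B3->T, B5->S, B4->F; covers B1=T, B1=F, B2=T, B3=T, B4=F, B5=S
the full pool covers 10 outcomes: B1=T, B1=F, B2=T, B2=F, B3=T, B3=F, B4=T, B4=F, B5=S, B5=E
checked all size-1 subsets: none covers 10 outcomes (max 6/10)
checked all size-2 subsets: none covers 10 outcomes (max 9/10)
size 3: inputs {2, 4, 9} cover all 10 outcomes, and no lexicographically smaller subset of this size does
Answer: 2, 4, 9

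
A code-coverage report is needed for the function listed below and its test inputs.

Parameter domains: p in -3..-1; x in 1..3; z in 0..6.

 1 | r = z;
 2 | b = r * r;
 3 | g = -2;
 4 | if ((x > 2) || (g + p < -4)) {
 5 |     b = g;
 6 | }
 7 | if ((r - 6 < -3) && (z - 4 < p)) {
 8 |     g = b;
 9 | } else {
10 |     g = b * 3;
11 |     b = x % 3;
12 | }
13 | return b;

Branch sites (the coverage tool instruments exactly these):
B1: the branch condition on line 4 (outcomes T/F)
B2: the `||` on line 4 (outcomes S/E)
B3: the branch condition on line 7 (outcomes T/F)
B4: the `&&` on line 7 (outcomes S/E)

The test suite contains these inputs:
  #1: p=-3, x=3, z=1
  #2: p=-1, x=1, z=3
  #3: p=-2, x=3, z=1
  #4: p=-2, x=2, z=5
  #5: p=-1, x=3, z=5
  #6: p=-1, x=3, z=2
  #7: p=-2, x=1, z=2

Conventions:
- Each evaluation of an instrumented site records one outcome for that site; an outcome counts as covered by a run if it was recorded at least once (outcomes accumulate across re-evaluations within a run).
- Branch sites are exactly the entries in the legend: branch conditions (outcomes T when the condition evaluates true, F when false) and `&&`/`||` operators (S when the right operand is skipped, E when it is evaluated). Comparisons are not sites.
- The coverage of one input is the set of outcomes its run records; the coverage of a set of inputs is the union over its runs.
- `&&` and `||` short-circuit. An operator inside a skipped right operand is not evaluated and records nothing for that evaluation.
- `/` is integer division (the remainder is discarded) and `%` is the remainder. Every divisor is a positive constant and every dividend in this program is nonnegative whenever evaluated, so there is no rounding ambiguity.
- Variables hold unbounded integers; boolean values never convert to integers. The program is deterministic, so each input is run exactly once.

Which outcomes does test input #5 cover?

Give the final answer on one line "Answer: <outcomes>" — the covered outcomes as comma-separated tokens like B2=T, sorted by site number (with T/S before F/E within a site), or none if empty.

Running input #5 (p=-1, x=3, z=5), event by event:
  B2->S, B1->T, B4->S, B3->F
deduplicating events, the covered set is: B1=T, B2=S, B3=F, B4=S

Answer: B1=T, B2=S, B3=F, B4=S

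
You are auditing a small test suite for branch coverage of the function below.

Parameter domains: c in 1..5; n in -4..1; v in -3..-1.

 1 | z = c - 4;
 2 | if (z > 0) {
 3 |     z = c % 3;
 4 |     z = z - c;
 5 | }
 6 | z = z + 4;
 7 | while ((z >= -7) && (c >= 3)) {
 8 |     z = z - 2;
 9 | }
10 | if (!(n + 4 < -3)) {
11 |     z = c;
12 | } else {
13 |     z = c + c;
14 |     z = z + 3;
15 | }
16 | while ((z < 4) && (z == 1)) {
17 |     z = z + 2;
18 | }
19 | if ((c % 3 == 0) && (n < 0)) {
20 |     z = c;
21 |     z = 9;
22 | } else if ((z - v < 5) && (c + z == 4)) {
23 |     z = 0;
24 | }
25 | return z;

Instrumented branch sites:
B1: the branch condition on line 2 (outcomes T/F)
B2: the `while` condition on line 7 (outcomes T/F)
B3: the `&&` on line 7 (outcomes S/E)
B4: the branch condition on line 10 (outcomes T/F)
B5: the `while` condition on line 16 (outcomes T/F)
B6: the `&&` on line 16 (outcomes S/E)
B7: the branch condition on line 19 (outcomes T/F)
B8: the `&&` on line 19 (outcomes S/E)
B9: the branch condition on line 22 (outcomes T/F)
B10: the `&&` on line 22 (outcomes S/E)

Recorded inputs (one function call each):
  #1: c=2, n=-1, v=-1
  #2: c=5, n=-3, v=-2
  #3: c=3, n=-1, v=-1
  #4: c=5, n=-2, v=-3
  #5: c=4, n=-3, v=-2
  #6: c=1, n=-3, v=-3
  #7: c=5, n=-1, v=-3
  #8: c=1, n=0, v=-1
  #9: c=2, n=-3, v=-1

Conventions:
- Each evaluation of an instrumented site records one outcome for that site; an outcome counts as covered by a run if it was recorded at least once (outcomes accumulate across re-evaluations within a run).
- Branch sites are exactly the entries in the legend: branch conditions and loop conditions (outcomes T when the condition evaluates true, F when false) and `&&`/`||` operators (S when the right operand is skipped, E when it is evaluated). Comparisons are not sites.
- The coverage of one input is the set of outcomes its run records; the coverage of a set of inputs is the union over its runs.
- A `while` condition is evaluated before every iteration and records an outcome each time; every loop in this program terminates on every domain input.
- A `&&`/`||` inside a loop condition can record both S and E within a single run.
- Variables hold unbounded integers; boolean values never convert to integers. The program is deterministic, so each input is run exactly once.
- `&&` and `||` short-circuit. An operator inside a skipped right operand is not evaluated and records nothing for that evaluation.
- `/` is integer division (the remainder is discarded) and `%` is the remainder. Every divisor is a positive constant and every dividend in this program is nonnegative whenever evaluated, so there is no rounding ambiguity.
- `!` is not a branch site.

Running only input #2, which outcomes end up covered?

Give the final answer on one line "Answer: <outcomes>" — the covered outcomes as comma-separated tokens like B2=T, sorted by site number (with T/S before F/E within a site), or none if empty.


Tracing the run of input #2 (c=5, n=-3, v=-2):
  B1->T, B3->E, B2->T, B3->E, B2->T, B3->E, B2->T, B3->E, B2->T, B3->E
  B2->T, B3->S, B2->F, B4->T, B6->S, B5->F, B8->S, B7->F, B10->S, B9->F
distinct outcomes covered: B1=T, B2=T, B2=F, B3=S, B3=E, B4=T, B5=F, B6=S, B7=F, B8=S, B9=F, B10=S
Answer: B1=T, B2=T, B2=F, B3=S, B3=E, B4=T, B5=F, B6=S, B7=F, B8=S, B9=F, B10=S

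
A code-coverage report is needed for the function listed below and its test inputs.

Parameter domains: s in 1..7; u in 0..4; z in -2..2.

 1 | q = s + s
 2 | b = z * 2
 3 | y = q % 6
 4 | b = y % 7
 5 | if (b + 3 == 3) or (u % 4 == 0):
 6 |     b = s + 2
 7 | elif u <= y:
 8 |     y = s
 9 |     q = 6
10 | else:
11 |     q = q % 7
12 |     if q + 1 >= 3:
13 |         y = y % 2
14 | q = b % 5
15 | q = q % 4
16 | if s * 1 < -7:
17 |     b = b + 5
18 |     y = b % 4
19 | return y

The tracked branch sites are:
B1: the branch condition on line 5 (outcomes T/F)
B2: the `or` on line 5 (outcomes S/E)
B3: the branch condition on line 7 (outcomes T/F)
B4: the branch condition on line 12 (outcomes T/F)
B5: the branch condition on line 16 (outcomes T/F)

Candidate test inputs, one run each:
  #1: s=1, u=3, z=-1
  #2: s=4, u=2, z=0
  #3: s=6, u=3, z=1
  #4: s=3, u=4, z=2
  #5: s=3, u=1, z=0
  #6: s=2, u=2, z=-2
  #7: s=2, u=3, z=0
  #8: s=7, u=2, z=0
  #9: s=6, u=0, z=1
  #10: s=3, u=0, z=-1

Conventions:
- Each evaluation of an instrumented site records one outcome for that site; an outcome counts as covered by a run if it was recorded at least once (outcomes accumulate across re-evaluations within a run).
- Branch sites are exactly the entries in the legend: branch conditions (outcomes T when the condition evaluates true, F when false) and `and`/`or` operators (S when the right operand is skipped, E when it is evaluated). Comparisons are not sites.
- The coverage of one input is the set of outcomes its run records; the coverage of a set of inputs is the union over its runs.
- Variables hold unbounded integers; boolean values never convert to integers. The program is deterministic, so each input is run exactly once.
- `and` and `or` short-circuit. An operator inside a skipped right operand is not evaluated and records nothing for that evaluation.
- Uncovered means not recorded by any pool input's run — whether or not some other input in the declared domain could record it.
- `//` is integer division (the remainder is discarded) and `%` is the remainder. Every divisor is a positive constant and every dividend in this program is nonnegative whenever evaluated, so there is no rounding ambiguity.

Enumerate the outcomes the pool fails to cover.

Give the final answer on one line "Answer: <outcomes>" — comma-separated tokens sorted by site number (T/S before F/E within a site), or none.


input #1, s=1, u=3, z=-1: outcomes B1=F, B2=E, B3=F, B4=T, B5=F
input #2, s=4, u=2, z=0: outcomes B1=F, B2=E, B3=T, B5=F
input #3, s=6, u=3, z=1: outcomes B1=T, B2=S, B5=F
input #4, s=3, u=4, z=2: outcomes B1=T, B2=S, B5=F
input #5, s=3, u=1, z=0: outcomes B1=T, B2=S, B5=F
input #6, s=2, u=2, z=-2: outcomes B1=F, B2=E, B3=T, B5=F
input #7, s=2, u=3, z=0: outcomes B1=F, B2=E, B3=T, B5=F
input #8, s=7, u=2, z=0: outcomes B1=F, B2=E, B3=T, B5=F
input #9, s=6, u=0, z=1: outcomes B1=T, B2=S, B5=F
input #10, s=3, u=0, z=-1: outcomes B1=T, B2=S, B5=F
union over the pool: B1=T, B1=F, B2=S, B2=E, B3=T, B3=F, B4=T, B5=F
uncovered (2 of 10): B4=F, B5=T
Answer: B4=F, B5=T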